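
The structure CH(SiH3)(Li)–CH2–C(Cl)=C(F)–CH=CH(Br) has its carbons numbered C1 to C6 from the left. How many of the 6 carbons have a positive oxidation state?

Each bond to a more electronegative atom (O, N, halogen) counts +1, each bond to a less electronegative atom (H, metal, B, Si) counts −1, and each C–C bond counts 0. Tallying each carbon:
C1: 1C, 1H, 1Li, 1Si → 0 − 1 − 1 − 1 = -3
C2: 2C, 2H → 0 − 2 = -2
C3: 3C, 1Cl → 0 + 1 = +1
C4: 3C, 1F → 0 + 1 = +1
C5: 3C, 1H → 0 − 1 = -1
C6: 2C, 1H, 1Br → 0 − 1 + 1 = 0
2 carbons (C3, C4) meet the condition.

2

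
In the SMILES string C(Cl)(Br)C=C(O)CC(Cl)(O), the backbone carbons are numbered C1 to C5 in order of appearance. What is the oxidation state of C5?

+1

C5 has one bond to C (0), one bond to Cl (+1), one bond to H (-1), one bond to O (+1).
Oxidation state = 0 + 1 − 1 + 1 = +1.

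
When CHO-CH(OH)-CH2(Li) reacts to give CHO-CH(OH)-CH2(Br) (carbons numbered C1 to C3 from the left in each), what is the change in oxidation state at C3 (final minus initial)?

Before: C3 has 1 bond to C, 2 bonds to H, 1 bond to Li → oxidation state -3.
After: C3 has 1 bond to C, 2 bonds to H, 1 bond to Br → oxidation state -1.
Δ = -1 − (-3) = +2, so this is an oxidation at C3.

+2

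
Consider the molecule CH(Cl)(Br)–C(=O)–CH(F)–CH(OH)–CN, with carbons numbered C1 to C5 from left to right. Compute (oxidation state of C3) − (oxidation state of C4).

C3: 2C, 1H, 1F → 0 − 1 + 1 = 0
C4: 2C, 1H, 1O → 0 − 1 + 1 = 0
Difference: 0 − (0) = 0.

0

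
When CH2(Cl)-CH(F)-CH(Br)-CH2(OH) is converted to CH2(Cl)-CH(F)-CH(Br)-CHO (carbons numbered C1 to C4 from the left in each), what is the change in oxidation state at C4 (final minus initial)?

+2

Before: C4 has 1 bond to C, 2 bonds to H, 1 bond to O → oxidation state -1.
After: C4 has 1 bond to C, 1 bond to H, 2 bonds to O → oxidation state +1.
Δ = +1 − (-1) = +2, so this is an oxidation at C4.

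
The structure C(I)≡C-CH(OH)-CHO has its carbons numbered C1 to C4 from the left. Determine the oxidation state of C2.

C2 has a triple bond to C (3×0 = 0), one bond to C (0).
Oxidation state = 0 + 0 = 0.

0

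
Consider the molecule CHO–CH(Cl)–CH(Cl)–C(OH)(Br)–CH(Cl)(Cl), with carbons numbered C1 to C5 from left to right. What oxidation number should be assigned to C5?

+1

Each bond to a more electronegative atom (O, N, halogen) counts +1, each bond to a less electronegative atom (H, metal, B, Si) counts −1, and each C–C bond counts 0.
C5 has one bond to C (0), one bond to Cl (+1), one bond to H (-1), one bond to Cl (+1).
Oxidation state = 0 + 1 − 1 + 1 = +1.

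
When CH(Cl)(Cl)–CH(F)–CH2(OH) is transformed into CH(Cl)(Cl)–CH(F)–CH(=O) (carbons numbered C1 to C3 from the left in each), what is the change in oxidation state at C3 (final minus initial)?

Before: C3 has 1 bond to C, 2 bonds to H, 1 bond to O → oxidation state -1.
After: C3 has 1 bond to C, 1 bond to H, 2 bonds to O → oxidation state +1.
Δ = +1 − (-1) = +2, so this is an oxidation at C3.

+2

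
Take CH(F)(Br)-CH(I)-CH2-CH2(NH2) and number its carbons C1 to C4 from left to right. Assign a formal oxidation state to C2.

C2 has one bond to C (0), one bond to C (0), one bond to I (+1), one bond to H (-1).
Oxidation state = 0 + 0 + 1 − 1 = 0.

0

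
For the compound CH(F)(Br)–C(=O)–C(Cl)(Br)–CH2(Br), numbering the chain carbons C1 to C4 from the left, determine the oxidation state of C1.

+1

C1 has one bond to C (0), one bond to H (-1), one bond to F (+1), one bond to Br (+1).
Oxidation state = 0 − 1 + 1 + 1 = +1.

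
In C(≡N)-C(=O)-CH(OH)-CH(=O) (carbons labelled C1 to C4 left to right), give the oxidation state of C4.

C4 has one bond to C (0), a double bond to O (2×+1 = +2), one bond to H (-1).
Oxidation state = 0 + 2 − 1 = +1.

+1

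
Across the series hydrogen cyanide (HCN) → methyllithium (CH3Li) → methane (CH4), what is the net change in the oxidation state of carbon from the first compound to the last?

Carbon oxidation states along the series — hydrogen cyanide: +2, methyllithium: -4, methane: -4.
Net change = -4 − (+2) = -6.

-6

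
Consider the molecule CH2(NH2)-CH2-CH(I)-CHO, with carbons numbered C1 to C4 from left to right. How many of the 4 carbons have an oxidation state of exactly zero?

Tallying each carbon's bonds:
C1: 1C, 2H, 1N → 0 − 2 + 1 = -1
C2: 2C, 2H → 0 − 2 = -2
C3: 2C, 1H, 1I → 0 − 1 + 1 = 0
C4: 1C, 1H, 2O → 0 − 1 + 2 = +1
1 carbon (C3) meets the condition.

1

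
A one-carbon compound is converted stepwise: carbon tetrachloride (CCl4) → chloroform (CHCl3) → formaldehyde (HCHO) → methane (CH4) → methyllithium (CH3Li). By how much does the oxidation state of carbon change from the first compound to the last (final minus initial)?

-8

Carbon oxidation states along the series — carbon tetrachloride: +4, chloroform: +2, formaldehyde: 0, methane: -4, methyllithium: -4.
Net change = -4 − (+4) = -8.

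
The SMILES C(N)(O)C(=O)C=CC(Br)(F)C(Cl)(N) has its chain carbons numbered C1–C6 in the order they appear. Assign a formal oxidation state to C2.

C2 has one bond to C (0), one bond to C (0), a double bond to O (2×+1 = +2).
Oxidation state = 0 + 0 + 2 = +2.

+2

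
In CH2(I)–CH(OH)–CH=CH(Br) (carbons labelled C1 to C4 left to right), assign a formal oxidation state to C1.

-1

Assign +1 per bond to O/N/halogen, −1 per bond to H or an electropositive element, and 0 per bond to carbon.
C1 has one bond to C (0), one bond to H (-1), one bond to I (+1), one bond to H (-1).
Oxidation state = 0 − 1 + 1 − 1 = -1.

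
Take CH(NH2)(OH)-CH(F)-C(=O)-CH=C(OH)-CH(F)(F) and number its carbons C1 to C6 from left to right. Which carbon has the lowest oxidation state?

C4

Count +1 for every bond to an atom more electronegative than carbon and −1 for every bond to one less electronegative; C–C bonds are 0. Tallying each carbon:
C1: 1C, 1H, 1O, 1N → 0 − 1 + 1 + 1 = +1
C2: 2C, 1H, 1F → 0 − 1 + 1 = 0
C3: 2C, 2O → 0 + 2 = +2
C4: 3C, 1H → 0 − 1 = -1
C5: 3C, 1O → 0 + 1 = +1
C6: 1C, 1H, 2F → 0 − 1 + 2 = +1
The most reduced carbon is C4 at -1.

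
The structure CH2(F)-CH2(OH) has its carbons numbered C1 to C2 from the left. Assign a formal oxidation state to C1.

-1

Assign +1 per bond to O/N/halogen, −1 per bond to H or an electropositive element, and 0 per bond to carbon.
C1 has one bond to C (0), one bond to F (+1), one bond to H (-1), one bond to H (-1).
Oxidation state = 0 + 1 − 1 − 1 = -1.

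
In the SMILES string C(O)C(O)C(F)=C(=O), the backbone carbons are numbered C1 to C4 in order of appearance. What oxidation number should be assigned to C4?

+2

C4 has a double bond to C (2×0 = 0), a double bond to O (2×+1 = +2).
Oxidation state = 0 + 2 = +2.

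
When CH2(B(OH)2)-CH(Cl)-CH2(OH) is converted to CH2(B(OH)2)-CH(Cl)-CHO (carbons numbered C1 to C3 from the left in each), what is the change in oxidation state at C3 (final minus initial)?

Before: C3 has 1 bond to C, 2 bonds to H, 1 bond to O → oxidation state -1.
After: C3 has 1 bond to C, 1 bond to H, 2 bonds to O → oxidation state +1.
Δ = +1 − (-1) = +2, so this is an oxidation at C3.

+2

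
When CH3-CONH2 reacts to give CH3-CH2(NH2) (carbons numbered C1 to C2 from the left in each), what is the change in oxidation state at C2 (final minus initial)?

-4

Before: C2 has 1 bond to C, 2 bonds to O, 1 bond to N → oxidation state +3.
After: C2 has 1 bond to C, 2 bonds to H, 1 bond to N → oxidation state -1.
Δ = -1 − (+3) = -4, so this is a reduction at C2.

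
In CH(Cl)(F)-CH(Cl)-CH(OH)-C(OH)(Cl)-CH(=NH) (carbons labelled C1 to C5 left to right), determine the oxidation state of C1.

C1 has one bond to C (0), one bond to H (-1), one bond to Cl (+1), one bond to F (+1).
Oxidation state = 0 − 1 + 1 + 1 = +1.

+1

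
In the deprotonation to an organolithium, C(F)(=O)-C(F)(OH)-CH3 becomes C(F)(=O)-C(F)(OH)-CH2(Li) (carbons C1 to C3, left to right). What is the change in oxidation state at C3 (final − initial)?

Before: C3 has 1 bond to C, 3 bonds to H → oxidation state -3.
After: C3 has 1 bond to C, 2 bonds to H, 1 bond to Li → oxidation state -3.
Δ = -3 − (-3) = 0, so no net redox change at C3.

0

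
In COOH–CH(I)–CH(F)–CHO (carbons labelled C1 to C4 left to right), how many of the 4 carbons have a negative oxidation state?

Tallying each carbon's bonds:
C1: 1C, 3O → 0 + 3 = +3
C2: 2C, 1H, 1I → 0 − 1 + 1 = 0
C3: 2C, 1H, 1F → 0 − 1 + 1 = 0
C4: 1C, 1H, 2O → 0 − 1 + 2 = +1
0 carbons meet the condition.

0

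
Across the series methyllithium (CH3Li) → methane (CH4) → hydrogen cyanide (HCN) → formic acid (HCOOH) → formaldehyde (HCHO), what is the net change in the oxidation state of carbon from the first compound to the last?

+4

Carbon oxidation states along the series — methyllithium: -4, methane: -4, hydrogen cyanide: +2, formic acid: +2, formaldehyde: 0.
Net change = 0 − (-4) = +4.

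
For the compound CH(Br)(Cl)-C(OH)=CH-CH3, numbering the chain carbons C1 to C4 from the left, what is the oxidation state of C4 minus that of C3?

-2

C4: 1C, 3H → 0 − 3 = -3
C3: 3C, 1H → 0 − 1 = -1
Difference: -3 − (-1) = -2.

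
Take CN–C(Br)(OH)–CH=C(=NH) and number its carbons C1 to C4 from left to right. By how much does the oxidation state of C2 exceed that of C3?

+3

C2: 2C, 1O, 1Br → 0 + 1 + 1 = +2
C3: 3C, 1H → 0 − 1 = -1
Difference: +2 − (-1) = +3.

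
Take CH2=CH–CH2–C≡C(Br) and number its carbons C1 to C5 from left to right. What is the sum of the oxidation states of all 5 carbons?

Tallying each carbon's bonds:
C1: 2C, 2H → 0 − 2 = -2
C2: 3C, 1H → 0 − 1 = -1
C3: 2C, 2H → 0 − 2 = -2
C4: 4C → 0 = 0
C5: 3C, 1Br → 0 + 1 = +1
Sum = -2 − 1 − 2 + 0 + 1 = -4.

-4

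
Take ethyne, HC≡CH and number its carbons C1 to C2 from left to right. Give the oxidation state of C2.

-1

Bonds to more-electronegative neighbours contribute +1 each, bonds to H or metals contribute −1 each, and C–C bonds contribute 0.
C2 has one bond to H (-1), a triple bond to C (3×0 = 0).
Oxidation state = -1 + 0 = -1.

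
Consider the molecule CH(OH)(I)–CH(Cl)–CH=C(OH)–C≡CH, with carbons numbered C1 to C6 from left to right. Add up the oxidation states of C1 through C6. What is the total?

Each bond to a more electronegative atom (O, N, halogen) counts +1, each bond to a less electronegative atom (H, metal, B, Si) counts −1, and each C–C bond counts 0. Tallying each carbon:
C1: 1C, 1H, 1O, 1I → 0 − 1 + 1 + 1 = +1
C2: 2C, 1H, 1Cl → 0 − 1 + 1 = 0
C3: 3C, 1H → 0 − 1 = -1
C4: 3C, 1O → 0 + 1 = +1
C5: 4C → 0 = 0
C6: 3C, 1H → 0 − 1 = -1
Sum = +1 + 0 − 1 + 1 + 0 − 1 = 0.

0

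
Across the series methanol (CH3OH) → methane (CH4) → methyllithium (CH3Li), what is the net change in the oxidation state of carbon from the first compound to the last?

Carbon oxidation states along the series — methanol: -2, methane: -4, methyllithium: -4.
Net change = -4 − (-2) = -2.

-2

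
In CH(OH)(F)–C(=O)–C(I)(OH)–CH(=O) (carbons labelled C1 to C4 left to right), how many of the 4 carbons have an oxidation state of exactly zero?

0

Each bond to a more electronegative atom (O, N, halogen) counts +1, each bond to a less electronegative atom (H, metal, B, Si) counts −1, and each C–C bond counts 0. Tallying each carbon:
C1: 1C, 1H, 1O, 1F → 0 − 1 + 1 + 1 = +1
C2: 2C, 2O → 0 + 2 = +2
C3: 2C, 1O, 1I → 0 + 1 + 1 = +2
C4: 1C, 1H, 2O → 0 − 1 + 2 = +1
0 carbons meet the condition.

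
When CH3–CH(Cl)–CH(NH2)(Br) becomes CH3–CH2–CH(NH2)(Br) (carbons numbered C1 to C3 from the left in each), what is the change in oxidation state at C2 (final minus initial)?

-2

Before: C2 has 2 bonds to C, 1 bond to H, 1 bond to Cl → oxidation state 0.
After: C2 has 2 bonds to C, 2 bonds to H → oxidation state -2.
Δ = -2 − (0) = -2, so this is a reduction at C2.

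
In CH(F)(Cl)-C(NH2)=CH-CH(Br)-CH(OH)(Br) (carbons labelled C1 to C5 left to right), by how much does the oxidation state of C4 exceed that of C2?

-1

C4: 2C, 1H, 1Br → 0 − 1 + 1 = 0
C2: 3C, 1N → 0 + 1 = +1
Difference: 0 − (+1) = -1.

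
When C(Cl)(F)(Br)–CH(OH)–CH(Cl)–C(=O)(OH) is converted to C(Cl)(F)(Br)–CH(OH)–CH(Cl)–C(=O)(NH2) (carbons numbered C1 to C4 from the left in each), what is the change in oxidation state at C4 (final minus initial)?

Before: C4 has 1 bond to C, 3 bonds to O → oxidation state +3.
After: C4 has 1 bond to C, 2 bonds to O, 1 bond to N → oxidation state +3.
Δ = +3 − (+3) = 0, so no net redox change at C4.

0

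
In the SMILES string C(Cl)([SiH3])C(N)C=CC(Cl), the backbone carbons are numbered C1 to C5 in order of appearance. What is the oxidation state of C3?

C3 has one bond to C (0), a double bond to C (2×0 = 0), one bond to H (-1).
Oxidation state = 0 + 0 − 1 = -1.

-1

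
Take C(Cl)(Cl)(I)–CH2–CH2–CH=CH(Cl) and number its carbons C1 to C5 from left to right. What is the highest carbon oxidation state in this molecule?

Tallying each carbon's bonds:
C1: 1C, 2Cl, 1I → 0 + 2 + 1 = +3
C2: 2C, 2H → 0 − 2 = -2
C3: 2C, 2H → 0 − 2 = -2
C4: 3C, 1H → 0 − 1 = -1
C5: 2C, 1H, 1Cl → 0 − 1 + 1 = 0
The highest value is +3.

+3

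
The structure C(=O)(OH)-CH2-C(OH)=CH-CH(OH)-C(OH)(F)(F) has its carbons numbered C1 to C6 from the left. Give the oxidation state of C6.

Assign +1 per bond to O/N/halogen, −1 per bond to H or an electropositive element, and 0 per bond to carbon.
C6 has one bond to C (0), one bond to O (+1), one bond to F (+1), one bond to F (+1).
Oxidation state = 0 + 1 + 1 + 1 = +3.

+3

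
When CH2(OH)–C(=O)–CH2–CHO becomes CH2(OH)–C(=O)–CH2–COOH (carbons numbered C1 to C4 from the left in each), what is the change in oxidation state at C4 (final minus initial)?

+2

Before: C4 has 1 bond to C, 1 bond to H, 2 bonds to O → oxidation state +1.
After: C4 has 1 bond to C, 3 bonds to O → oxidation state +3.
Δ = +3 − (+1) = +2, so this is an oxidation at C4.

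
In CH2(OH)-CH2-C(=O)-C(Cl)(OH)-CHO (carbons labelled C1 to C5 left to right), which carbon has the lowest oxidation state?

C2

Assign +1 per bond to O/N/halogen, −1 per bond to H or an electropositive element, and 0 per bond to carbon. Tallying each carbon:
C1: 1C, 2H, 1O → 0 − 2 + 1 = -1
C2: 2C, 2H → 0 − 2 = -2
C3: 2C, 2O → 0 + 2 = +2
C4: 2C, 1O, 1Cl → 0 + 1 + 1 = +2
C5: 1C, 1H, 2O → 0 − 1 + 2 = +1
The most reduced carbon is C2 at -2.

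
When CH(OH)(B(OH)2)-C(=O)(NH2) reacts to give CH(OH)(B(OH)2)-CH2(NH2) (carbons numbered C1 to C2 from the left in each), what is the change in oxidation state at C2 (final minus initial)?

-4

Before: C2 has 1 bond to C, 2 bonds to O, 1 bond to N → oxidation state +3.
After: C2 has 1 bond to C, 2 bonds to H, 1 bond to N → oxidation state -1.
Δ = -1 − (+3) = -4, so this is a reduction at C2.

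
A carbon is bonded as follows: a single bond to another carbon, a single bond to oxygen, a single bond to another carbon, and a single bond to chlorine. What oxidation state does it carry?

Assign +1 per bond to O/N/halogen, −1 per bond to H or an electropositive element, and 0 per bond to carbon.
The carbon has one bond to C (0), one bond to C (0), one bond to O (+1), one bond to Cl (+1).
Oxidation state = 0 + 0 + 1 + 1 = +2.

+2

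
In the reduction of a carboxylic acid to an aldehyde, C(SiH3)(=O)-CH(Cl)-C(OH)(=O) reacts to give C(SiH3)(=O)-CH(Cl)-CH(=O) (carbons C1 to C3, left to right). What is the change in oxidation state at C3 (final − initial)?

Before: C3 has 1 bond to C, 3 bonds to O → oxidation state +3.
After: C3 has 1 bond to C, 1 bond to H, 2 bonds to O → oxidation state +1.
Δ = +1 − (+3) = -2, so this is a reduction at C3.

-2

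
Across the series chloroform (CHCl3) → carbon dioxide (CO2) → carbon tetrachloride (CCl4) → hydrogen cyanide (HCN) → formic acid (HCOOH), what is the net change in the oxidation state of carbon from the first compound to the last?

Carbon oxidation states along the series — chloroform: +2, carbon dioxide: +4, carbon tetrachloride: +4, hydrogen cyanide: +2, formic acid: +2.
Net change = +2 − (+2) = 0.

0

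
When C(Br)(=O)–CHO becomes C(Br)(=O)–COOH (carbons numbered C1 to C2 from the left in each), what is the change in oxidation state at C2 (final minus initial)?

Before: C2 has 1 bond to C, 1 bond to H, 2 bonds to O → oxidation state +1.
After: C2 has 1 bond to C, 3 bonds to O → oxidation state +3.
Δ = +3 − (+1) = +2, so this is an oxidation at C2.

+2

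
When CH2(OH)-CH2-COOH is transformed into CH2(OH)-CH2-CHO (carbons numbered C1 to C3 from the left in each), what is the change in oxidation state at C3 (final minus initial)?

-2

Before: C3 has 1 bond to C, 3 bonds to O → oxidation state +3.
After: C3 has 1 bond to C, 1 bond to H, 2 bonds to O → oxidation state +1.
Δ = +1 − (+3) = -2, so this is a reduction at C3.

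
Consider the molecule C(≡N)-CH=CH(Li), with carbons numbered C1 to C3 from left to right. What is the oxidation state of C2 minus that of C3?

C2: 3C, 1H → 0 − 1 = -1
C3: 2C, 1H, 1Li → 0 − 1 − 1 = -2
Difference: -1 − (-2) = +1.

+1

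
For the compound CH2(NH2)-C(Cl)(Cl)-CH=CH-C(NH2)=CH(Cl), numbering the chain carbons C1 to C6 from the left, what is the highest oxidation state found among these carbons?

Assign +1 per bond to O/N/halogen, −1 per bond to H or an electropositive element, and 0 per bond to carbon. Tallying each carbon:
C1: 1C, 2H, 1N → 0 − 2 + 1 = -1
C2: 2C, 2Cl → 0 + 2 = +2
C3: 3C, 1H → 0 − 1 = -1
C4: 3C, 1H → 0 − 1 = -1
C5: 3C, 1N → 0 + 1 = +1
C6: 2C, 1H, 1Cl → 0 − 1 + 1 = 0
The highest value is +2.

+2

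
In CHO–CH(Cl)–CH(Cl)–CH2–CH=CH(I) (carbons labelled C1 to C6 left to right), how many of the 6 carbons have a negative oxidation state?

2

Bonds to more-electronegative neighbours contribute +1 each, bonds to H or metals contribute −1 each, and C–C bonds contribute 0. Tallying each carbon:
C1: 1C, 1H, 2O → 0 − 1 + 2 = +1
C2: 2C, 1H, 1Cl → 0 − 1 + 1 = 0
C3: 2C, 1H, 1Cl → 0 − 1 + 1 = 0
C4: 2C, 2H → 0 − 2 = -2
C5: 3C, 1H → 0 − 1 = -1
C6: 2C, 1H, 1I → 0 − 1 + 1 = 0
2 carbons (C4, C5) meet the condition.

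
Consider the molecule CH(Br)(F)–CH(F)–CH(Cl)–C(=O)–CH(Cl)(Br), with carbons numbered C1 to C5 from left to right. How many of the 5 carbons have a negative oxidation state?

0

Tallying each carbon's bonds:
C1: 1C, 1H, 1F, 1Br → 0 − 1 + 1 + 1 = +1
C2: 2C, 1H, 1F → 0 − 1 + 1 = 0
C3: 2C, 1H, 1Cl → 0 − 1 + 1 = 0
C4: 2C, 2O → 0 + 2 = +2
C5: 1C, 1H, 1Cl, 1Br → 0 − 1 + 1 + 1 = +1
0 carbons meet the condition.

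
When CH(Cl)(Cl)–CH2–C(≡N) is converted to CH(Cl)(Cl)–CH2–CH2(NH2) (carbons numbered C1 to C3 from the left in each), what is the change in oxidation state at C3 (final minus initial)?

Before: C3 has 1 bond to C, 3 bonds to N → oxidation state +3.
After: C3 has 1 bond to C, 2 bonds to H, 1 bond to N → oxidation state -1.
Δ = -1 − (+3) = -4, so this is a reduction at C3.

-4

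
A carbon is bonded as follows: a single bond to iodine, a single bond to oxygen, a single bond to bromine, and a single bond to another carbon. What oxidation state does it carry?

The carbon has one bond to C (0), one bond to O (+1), one bond to Br (+1), one bond to I (+1).
Oxidation state = 0 + 1 + 1 + 1 = +3.

+3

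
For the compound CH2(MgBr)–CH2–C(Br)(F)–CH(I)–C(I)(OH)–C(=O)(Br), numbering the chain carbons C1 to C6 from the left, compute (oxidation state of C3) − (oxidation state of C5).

C3: 2C, 1F, 1Br → 0 + 1 + 1 = +2
C5: 2C, 1O, 1I → 0 + 1 + 1 = +2
Difference: +2 − (+2) = 0.

0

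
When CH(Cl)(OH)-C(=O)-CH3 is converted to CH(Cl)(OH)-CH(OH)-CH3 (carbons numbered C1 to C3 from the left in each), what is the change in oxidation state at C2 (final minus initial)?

Before: C2 has 2 bonds to C, 2 bonds to O → oxidation state +2.
After: C2 has 2 bonds to C, 1 bond to H, 1 bond to O → oxidation state 0.
Δ = 0 − (+2) = -2, so this is a reduction at C2.

-2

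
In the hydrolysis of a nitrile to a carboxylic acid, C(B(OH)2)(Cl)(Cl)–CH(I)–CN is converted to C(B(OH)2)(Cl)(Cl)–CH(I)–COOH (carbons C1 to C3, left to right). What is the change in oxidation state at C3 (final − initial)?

Before: C3 has 1 bond to C, 3 bonds to N → oxidation state +3.
After: C3 has 1 bond to C, 3 bonds to O → oxidation state +3.
Δ = +3 − (+3) = 0, so no net redox change at C3.

0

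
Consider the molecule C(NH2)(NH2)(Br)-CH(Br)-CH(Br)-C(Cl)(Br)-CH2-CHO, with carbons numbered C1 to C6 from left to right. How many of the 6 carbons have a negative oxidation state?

1

Count +1 for every bond to an atom more electronegative than carbon and −1 for every bond to one less electronegative; C–C bonds are 0. Tallying each carbon:
C1: 1C, 2N, 1Br → 0 + 2 + 1 = +3
C2: 2C, 1H, 1Br → 0 − 1 + 1 = 0
C3: 2C, 1H, 1Br → 0 − 1 + 1 = 0
C4: 2C, 1Cl, 1Br → 0 + 1 + 1 = +2
C5: 2C, 2H → 0 − 2 = -2
C6: 1C, 1H, 2O → 0 − 1 + 2 = +1
1 carbon (C5) meets the condition.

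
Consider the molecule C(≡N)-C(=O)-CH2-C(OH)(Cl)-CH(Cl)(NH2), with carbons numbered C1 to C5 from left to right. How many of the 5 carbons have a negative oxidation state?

1

Bonds to more-electronegative neighbours contribute +1 each, bonds to H or metals contribute −1 each, and C–C bonds contribute 0. Tallying each carbon:
C1: 1C, 3N → 0 + 3 = +3
C2: 2C, 2O → 0 + 2 = +2
C3: 2C, 2H → 0 − 2 = -2
C4: 2C, 1O, 1Cl → 0 + 1 + 1 = +2
C5: 1C, 1H, 1N, 1Cl → 0 − 1 + 1 + 1 = +1
1 carbon (C3) meets the condition.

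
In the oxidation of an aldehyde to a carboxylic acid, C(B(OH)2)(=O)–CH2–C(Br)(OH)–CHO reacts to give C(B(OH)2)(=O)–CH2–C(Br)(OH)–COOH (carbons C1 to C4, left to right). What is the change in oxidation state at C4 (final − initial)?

Before: C4 has 1 bond to C, 1 bond to H, 2 bonds to O → oxidation state +1.
After: C4 has 1 bond to C, 3 bonds to O → oxidation state +3.
Δ = +3 − (+1) = +2, so this is an oxidation at C4.

+2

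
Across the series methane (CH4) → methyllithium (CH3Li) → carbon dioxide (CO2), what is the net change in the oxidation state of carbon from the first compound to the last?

+8

Carbon oxidation states along the series — methane: -4, methyllithium: -4, carbon dioxide: +4.
Net change = +4 − (-4) = +8.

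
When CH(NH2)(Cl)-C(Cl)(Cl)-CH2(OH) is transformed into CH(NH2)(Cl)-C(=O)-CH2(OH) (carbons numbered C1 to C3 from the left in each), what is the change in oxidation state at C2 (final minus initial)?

0

Before: C2 has 2 bonds to C, 2 bonds to Cl → oxidation state +2.
After: C2 has 2 bonds to C, 2 bonds to O → oxidation state +2.
Δ = +2 − (+2) = 0, so no net redox change at C2.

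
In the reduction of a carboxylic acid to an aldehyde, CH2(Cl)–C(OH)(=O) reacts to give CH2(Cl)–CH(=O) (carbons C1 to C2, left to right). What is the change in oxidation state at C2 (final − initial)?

-2

Before: C2 has 1 bond to C, 3 bonds to O → oxidation state +3.
After: C2 has 1 bond to C, 1 bond to H, 2 bonds to O → oxidation state +1.
Δ = +1 − (+3) = -2, so this is a reduction at C2.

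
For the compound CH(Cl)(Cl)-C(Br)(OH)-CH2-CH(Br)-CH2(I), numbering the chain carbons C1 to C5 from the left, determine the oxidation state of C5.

-1

Bonds to more-electronegative neighbours contribute +1 each, bonds to H or metals contribute −1 each, and C–C bonds contribute 0.
C5 has one bond to C (0), one bond to H (-1), one bond to H (-1), one bond to I (+1).
Oxidation state = 0 − 1 − 1 + 1 = -1.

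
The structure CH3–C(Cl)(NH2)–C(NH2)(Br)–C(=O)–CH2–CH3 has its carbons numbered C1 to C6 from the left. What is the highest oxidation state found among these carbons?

+2

Tallying each carbon's bonds:
C1: 1C, 3H → 0 − 3 = -3
C2: 2C, 1N, 1Cl → 0 + 1 + 1 = +2
C3: 2C, 1N, 1Br → 0 + 1 + 1 = +2
C4: 2C, 2O → 0 + 2 = +2
C5: 2C, 2H → 0 − 2 = -2
C6: 1C, 3H → 0 − 3 = -3
The highest value is +2.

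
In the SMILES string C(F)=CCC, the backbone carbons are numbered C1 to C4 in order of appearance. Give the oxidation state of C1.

0

C1 has a double bond to C (2×0 = 0), one bond to F (+1), one bond to H (-1).
Oxidation state = 0 + 1 − 1 = 0.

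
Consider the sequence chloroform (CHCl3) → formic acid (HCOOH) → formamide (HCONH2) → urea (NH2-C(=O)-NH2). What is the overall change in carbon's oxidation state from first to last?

Carbon oxidation states along the series — chloroform: +2, formic acid: +2, formamide: +2, urea: +4.
Net change = +4 − (+2) = +2.

+2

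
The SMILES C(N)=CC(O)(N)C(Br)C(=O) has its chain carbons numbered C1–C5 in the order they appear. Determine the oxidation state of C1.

0

C1 has a double bond to C (2×0 = 0), one bond to H (-1), one bond to N (+1).
Oxidation state = 0 − 1 + 1 = 0.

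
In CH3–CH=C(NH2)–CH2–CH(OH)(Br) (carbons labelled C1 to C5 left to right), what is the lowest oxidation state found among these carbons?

Tallying each carbon's bonds:
C1: 1C, 3H → 0 − 3 = -3
C2: 3C, 1H → 0 − 1 = -1
C3: 3C, 1N → 0 + 1 = +1
C4: 2C, 2H → 0 − 2 = -2
C5: 1C, 1H, 1O, 1Br → 0 − 1 + 1 + 1 = +1
The lowest value is -3.

-3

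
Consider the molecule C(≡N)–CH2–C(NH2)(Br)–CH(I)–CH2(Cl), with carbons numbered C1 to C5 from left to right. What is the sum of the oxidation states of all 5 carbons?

+2

Tallying each carbon's bonds:
C1: 1C, 3N → 0 + 3 = +3
C2: 2C, 2H → 0 − 2 = -2
C3: 2C, 1N, 1Br → 0 + 1 + 1 = +2
C4: 2C, 1H, 1I → 0 − 1 + 1 = 0
C5: 1C, 2H, 1Cl → 0 − 2 + 1 = -1
Sum = +3 − 2 + 2 + 0 − 1 = +2.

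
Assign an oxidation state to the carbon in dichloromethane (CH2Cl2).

0

The carbon has one bond to H (-1), one bond to H (-1), one bond to Cl (+1), one bond to Cl (+1).
Oxidation state = -1 − 1 + 1 + 1 = 0.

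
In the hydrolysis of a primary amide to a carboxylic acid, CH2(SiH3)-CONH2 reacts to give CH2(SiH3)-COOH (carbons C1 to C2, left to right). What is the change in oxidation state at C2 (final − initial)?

Before: C2 has 1 bond to C, 2 bonds to O, 1 bond to N → oxidation state +3.
After: C2 has 1 bond to C, 3 bonds to O → oxidation state +3.
Δ = +3 − (+3) = 0, so no net redox change at C2.

0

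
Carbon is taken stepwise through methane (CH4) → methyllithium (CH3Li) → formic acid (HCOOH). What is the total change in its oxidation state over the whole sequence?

+6

Carbon oxidation states along the series — methane: -4, methyllithium: -4, formic acid: +2.
Net change = +2 − (-4) = +6.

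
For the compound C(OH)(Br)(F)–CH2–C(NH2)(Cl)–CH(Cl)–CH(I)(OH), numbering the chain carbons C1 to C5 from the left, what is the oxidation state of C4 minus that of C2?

+2

C4: 2C, 1H, 1Cl → 0 − 1 + 1 = 0
C2: 2C, 2H → 0 − 2 = -2
Difference: 0 − (-2) = +2.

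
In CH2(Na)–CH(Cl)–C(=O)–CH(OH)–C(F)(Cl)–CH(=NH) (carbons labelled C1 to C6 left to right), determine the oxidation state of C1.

C1 has one bond to C (0), one bond to H (-1), one bond to H (-1), one bond to Na (-1).
Oxidation state = 0 − 1 − 1 − 1 = -3.

-3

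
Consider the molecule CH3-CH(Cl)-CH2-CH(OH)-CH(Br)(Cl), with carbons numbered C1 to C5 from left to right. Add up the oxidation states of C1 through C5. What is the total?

-4

Tallying each carbon's bonds:
C1: 1C, 3H → 0 − 3 = -3
C2: 2C, 1H, 1Cl → 0 − 1 + 1 = 0
C3: 2C, 2H → 0 − 2 = -2
C4: 2C, 1H, 1O → 0 − 1 + 1 = 0
C5: 1C, 1H, 1Cl, 1Br → 0 − 1 + 1 + 1 = +1
Sum = -3 + 0 − 2 + 0 + 1 = -4.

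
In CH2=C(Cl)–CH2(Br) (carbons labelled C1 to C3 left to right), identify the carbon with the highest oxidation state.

Bonds to more-electronegative neighbours contribute +1 each, bonds to H or metals contribute −1 each, and C–C bonds contribute 0. Tallying each carbon:
C1: 2C, 2H → 0 − 2 = -2
C2: 3C, 1Cl → 0 + 1 = +1
C3: 1C, 2H, 1Br → 0 − 2 + 1 = -1
The most oxidised carbon is C2 at +1.

C2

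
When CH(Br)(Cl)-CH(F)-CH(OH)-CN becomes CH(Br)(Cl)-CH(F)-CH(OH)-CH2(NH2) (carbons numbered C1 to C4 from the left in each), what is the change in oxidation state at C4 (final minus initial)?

Before: C4 has 1 bond to C, 3 bonds to N → oxidation state +3.
After: C4 has 1 bond to C, 2 bonds to H, 1 bond to N → oxidation state -1.
Δ = -1 − (+3) = -4, so this is a reduction at C4.

-4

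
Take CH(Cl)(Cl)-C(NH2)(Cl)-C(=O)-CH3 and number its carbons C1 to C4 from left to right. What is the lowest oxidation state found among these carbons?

-3

Bonds to more-electronegative neighbours contribute +1 each, bonds to H or metals contribute −1 each, and C–C bonds contribute 0. Tallying each carbon:
C1: 1C, 1H, 2Cl → 0 − 1 + 2 = +1
C2: 2C, 1N, 1Cl → 0 + 1 + 1 = +2
C3: 2C, 2O → 0 + 2 = +2
C4: 1C, 3H → 0 − 3 = -3
The lowest value is -3.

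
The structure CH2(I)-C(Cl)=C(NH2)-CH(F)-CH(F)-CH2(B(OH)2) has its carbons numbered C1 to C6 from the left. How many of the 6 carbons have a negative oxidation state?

Count +1 for every bond to an atom more electronegative than carbon and −1 for every bond to one less electronegative; C–C bonds are 0. Tallying each carbon:
C1: 1C, 2H, 1I → 0 − 2 + 1 = -1
C2: 3C, 1Cl → 0 + 1 = +1
C3: 3C, 1N → 0 + 1 = +1
C4: 2C, 1H, 1F → 0 − 1 + 1 = 0
C5: 2C, 1H, 1F → 0 − 1 + 1 = 0
C6: 1C, 2H, 1B → 0 − 2 − 1 = -3
2 carbons (C1, C6) meet the condition.

2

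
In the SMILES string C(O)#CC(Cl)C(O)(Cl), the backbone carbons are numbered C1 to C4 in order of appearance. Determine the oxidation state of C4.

Bonds to more-electronegative neighbours contribute +1 each, bonds to H or metals contribute −1 each, and C–C bonds contribute 0.
C4 has one bond to C (0), one bond to H (-1), one bond to O (+1), one bond to Cl (+1).
Oxidation state = 0 − 1 + 1 + 1 = +1.

+1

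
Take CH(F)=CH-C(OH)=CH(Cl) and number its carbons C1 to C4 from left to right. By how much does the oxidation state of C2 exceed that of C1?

-1

C2: 3C, 1H → 0 − 1 = -1
C1: 2C, 1H, 1F → 0 − 1 + 1 = 0
Difference: -1 − (0) = -1.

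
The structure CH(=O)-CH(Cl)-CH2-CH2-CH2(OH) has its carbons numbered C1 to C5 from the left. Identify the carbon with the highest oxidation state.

Bonds to more-electronegative neighbours contribute +1 each, bonds to H or metals contribute −1 each, and C–C bonds contribute 0. Tallying each carbon:
C1: 1C, 1H, 2O → 0 − 1 + 2 = +1
C2: 2C, 1H, 1Cl → 0 − 1 + 1 = 0
C3: 2C, 2H → 0 − 2 = -2
C4: 2C, 2H → 0 − 2 = -2
C5: 1C, 2H, 1O → 0 − 2 + 1 = -1
The most oxidised carbon is C1 at +1.

C1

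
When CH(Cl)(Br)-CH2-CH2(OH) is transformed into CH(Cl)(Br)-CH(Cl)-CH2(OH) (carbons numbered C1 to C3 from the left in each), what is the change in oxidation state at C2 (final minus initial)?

+2

Before: C2 has 2 bonds to C, 2 bonds to H → oxidation state -2.
After: C2 has 2 bonds to C, 1 bond to H, 1 bond to Cl → oxidation state 0.
Δ = 0 − (-2) = +2, so this is an oxidation at C2.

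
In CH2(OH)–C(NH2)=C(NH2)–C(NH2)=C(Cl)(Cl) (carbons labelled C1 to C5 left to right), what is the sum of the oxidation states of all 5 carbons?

Each bond to a more electronegative atom (O, N, halogen) counts +1, each bond to a less electronegative atom (H, metal, B, Si) counts −1, and each C–C bond counts 0. Tallying each carbon:
C1: 1C, 2H, 1O → 0 − 2 + 1 = -1
C2: 3C, 1N → 0 + 1 = +1
C3: 3C, 1N → 0 + 1 = +1
C4: 3C, 1N → 0 + 1 = +1
C5: 2C, 2Cl → 0 + 2 = +2
Sum = -1 + 1 + 1 + 1 + 2 = +4.

+4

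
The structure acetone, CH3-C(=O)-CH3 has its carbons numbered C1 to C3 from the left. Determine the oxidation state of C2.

+2

Each bond to a more electronegative atom (O, N, halogen) counts +1, each bond to a less electronegative atom (H, metal, B, Si) counts −1, and each C–C bond counts 0.
C2 has a double bond to O (2×+1 = +2), one bond to C (0), one bond to C (0).
Oxidation state = +2 + 0 + 0 = +2.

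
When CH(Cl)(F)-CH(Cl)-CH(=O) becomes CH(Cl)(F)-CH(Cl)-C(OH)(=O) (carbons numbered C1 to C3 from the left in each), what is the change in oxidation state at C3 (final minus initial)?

+2

Before: C3 has 1 bond to C, 1 bond to H, 2 bonds to O → oxidation state +1.
After: C3 has 1 bond to C, 3 bonds to O → oxidation state +3.
Δ = +3 − (+1) = +2, so this is an oxidation at C3.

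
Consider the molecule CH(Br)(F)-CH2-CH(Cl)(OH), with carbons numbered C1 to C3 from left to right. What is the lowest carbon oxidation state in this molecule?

-2

Tallying each carbon's bonds:
C1: 1C, 1H, 1F, 1Br → 0 − 1 + 1 + 1 = +1
C2: 2C, 2H → 0 − 2 = -2
C3: 1C, 1H, 1O, 1Cl → 0 − 1 + 1 + 1 = +1
The lowest value is -2.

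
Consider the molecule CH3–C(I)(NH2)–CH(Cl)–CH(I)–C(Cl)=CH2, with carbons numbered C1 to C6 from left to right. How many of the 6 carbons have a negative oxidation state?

Tallying each carbon's bonds:
C1: 1C, 3H → 0 − 3 = -3
C2: 2C, 1N, 1I → 0 + 1 + 1 = +2
C3: 2C, 1H, 1Cl → 0 − 1 + 1 = 0
C4: 2C, 1H, 1I → 0 − 1 + 1 = 0
C5: 3C, 1Cl → 0 + 1 = +1
C6: 2C, 2H → 0 − 2 = -2
2 carbons (C1, C6) meet the condition.

2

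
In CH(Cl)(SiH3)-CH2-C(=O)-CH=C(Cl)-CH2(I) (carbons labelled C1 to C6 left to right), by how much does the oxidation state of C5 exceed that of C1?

+2

C5: 3C, 1Cl → 0 + 1 = +1
C1: 1C, 1H, 1Cl, 1Si → 0 − 1 + 1 − 1 = -1
Difference: +1 − (-1) = +2.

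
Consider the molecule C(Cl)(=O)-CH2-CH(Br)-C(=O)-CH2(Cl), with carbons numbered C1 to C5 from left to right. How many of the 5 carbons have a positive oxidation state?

2

Count +1 for every bond to an atom more electronegative than carbon and −1 for every bond to one less electronegative; C–C bonds are 0. Tallying each carbon:
C1: 1C, 2O, 1Cl → 0 + 2 + 1 = +3
C2: 2C, 2H → 0 − 2 = -2
C3: 2C, 1H, 1Br → 0 − 1 + 1 = 0
C4: 2C, 2O → 0 + 2 = +2
C5: 1C, 2H, 1Cl → 0 − 2 + 1 = -1
2 carbons (C1, C4) meet the condition.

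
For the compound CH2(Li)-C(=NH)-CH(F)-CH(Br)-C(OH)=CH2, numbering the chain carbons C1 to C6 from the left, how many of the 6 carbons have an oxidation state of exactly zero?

2

Tallying each carbon's bonds:
C1: 1C, 2H, 1Li → 0 − 2 − 1 = -3
C2: 2C, 2N → 0 + 2 = +2
C3: 2C, 1H, 1F → 0 − 1 + 1 = 0
C4: 2C, 1H, 1Br → 0 − 1 + 1 = 0
C5: 3C, 1O → 0 + 1 = +1
C6: 2C, 2H → 0 − 2 = -2
2 carbons (C3, C4) meet the condition.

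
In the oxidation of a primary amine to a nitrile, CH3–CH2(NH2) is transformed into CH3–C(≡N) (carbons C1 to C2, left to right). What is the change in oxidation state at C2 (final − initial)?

Before: C2 has 1 bond to C, 2 bonds to H, 1 bond to N → oxidation state -1.
After: C2 has 1 bond to C, 3 bonds to N → oxidation state +3.
Δ = +3 − (-1) = +4, so this is an oxidation at C2.

+4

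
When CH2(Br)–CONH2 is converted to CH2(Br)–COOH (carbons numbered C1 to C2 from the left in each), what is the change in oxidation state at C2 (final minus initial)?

Before: C2 has 1 bond to C, 2 bonds to O, 1 bond to N → oxidation state +3.
After: C2 has 1 bond to C, 3 bonds to O → oxidation state +3.
Δ = +3 − (+3) = 0, so no net redox change at C2.

0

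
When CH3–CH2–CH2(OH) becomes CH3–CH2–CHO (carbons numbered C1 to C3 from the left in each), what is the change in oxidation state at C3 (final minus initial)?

Before: C3 has 1 bond to C, 2 bonds to H, 1 bond to O → oxidation state -1.
After: C3 has 1 bond to C, 1 bond to H, 2 bonds to O → oxidation state +1.
Δ = +1 − (-1) = +2, so this is an oxidation at C3.

+2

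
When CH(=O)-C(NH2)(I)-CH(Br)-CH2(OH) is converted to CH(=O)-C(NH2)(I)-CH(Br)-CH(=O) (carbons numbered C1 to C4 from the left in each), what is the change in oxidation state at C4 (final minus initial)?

Before: C4 has 1 bond to C, 2 bonds to H, 1 bond to O → oxidation state -1.
After: C4 has 1 bond to C, 1 bond to H, 2 bonds to O → oxidation state +1.
Δ = +1 − (-1) = +2, so this is an oxidation at C4.

+2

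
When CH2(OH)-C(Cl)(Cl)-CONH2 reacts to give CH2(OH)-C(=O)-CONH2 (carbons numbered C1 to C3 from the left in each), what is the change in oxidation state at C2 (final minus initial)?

0

Before: C2 has 2 bonds to C, 2 bonds to Cl → oxidation state +2.
After: C2 has 2 bonds to C, 2 bonds to O → oxidation state +2.
Δ = +2 − (+2) = 0, so no net redox change at C2.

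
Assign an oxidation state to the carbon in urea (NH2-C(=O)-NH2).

Count +1 for every bond to an atom more electronegative than carbon and −1 for every bond to one less electronegative; C–C bonds are 0.
The carbon has one bond to N (+1), a double bond to O (2×+1 = +2), one bond to N (+1).
Oxidation state = +1 + 2 + 1 = +4.

+4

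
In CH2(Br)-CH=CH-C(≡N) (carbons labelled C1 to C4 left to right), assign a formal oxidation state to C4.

+3

Assign +1 per bond to O/N/halogen, −1 per bond to H or an electropositive element, and 0 per bond to carbon.
C4 has one bond to C (0), a triple bond to N (3×+1 = +3).
Oxidation state = 0 + 3 = +3.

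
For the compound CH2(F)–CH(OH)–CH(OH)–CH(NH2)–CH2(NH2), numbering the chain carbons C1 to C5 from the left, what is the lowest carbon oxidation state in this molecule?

-1

Bonds to more-electronegative neighbours contribute +1 each, bonds to H or metals contribute −1 each, and C–C bonds contribute 0. Tallying each carbon:
C1: 1C, 2H, 1F → 0 − 2 + 1 = -1
C2: 2C, 1H, 1O → 0 − 1 + 1 = 0
C3: 2C, 1H, 1O → 0 − 1 + 1 = 0
C4: 2C, 1H, 1N → 0 − 1 + 1 = 0
C5: 1C, 2H, 1N → 0 − 2 + 1 = -1
The lowest value is -1.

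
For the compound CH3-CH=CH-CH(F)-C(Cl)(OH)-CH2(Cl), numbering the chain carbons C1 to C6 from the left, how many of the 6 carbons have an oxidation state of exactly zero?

Tallying each carbon's bonds:
C1: 1C, 3H → 0 − 3 = -3
C2: 3C, 1H → 0 − 1 = -1
C3: 3C, 1H → 0 − 1 = -1
C4: 2C, 1H, 1F → 0 − 1 + 1 = 0
C5: 2C, 1O, 1Cl → 0 + 1 + 1 = +2
C6: 1C, 2H, 1Cl → 0 − 2 + 1 = -1
1 carbon (C4) meets the condition.

1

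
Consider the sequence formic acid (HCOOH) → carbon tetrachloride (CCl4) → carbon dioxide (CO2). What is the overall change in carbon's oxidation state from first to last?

+2

Carbon oxidation states along the series — formic acid: +2, carbon tetrachloride: +4, carbon dioxide: +4.
Net change = +4 − (+2) = +2.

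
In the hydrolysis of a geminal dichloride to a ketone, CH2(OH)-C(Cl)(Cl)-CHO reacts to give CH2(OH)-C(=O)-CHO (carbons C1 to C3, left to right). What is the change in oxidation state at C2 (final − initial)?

0

Before: C2 has 2 bonds to C, 2 bonds to Cl → oxidation state +2.
After: C2 has 2 bonds to C, 2 bonds to O → oxidation state +2.
Δ = +2 − (+2) = 0, so no net redox change at C2.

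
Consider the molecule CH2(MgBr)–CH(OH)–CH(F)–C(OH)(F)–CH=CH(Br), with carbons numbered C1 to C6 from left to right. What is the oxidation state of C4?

Bonds to more-electronegative neighbours contribute +1 each, bonds to H or metals contribute −1 each, and C–C bonds contribute 0.
C4 has one bond to C (0), one bond to C (0), one bond to O (+1), one bond to F (+1).
Oxidation state = 0 + 0 + 1 + 1 = +2.

+2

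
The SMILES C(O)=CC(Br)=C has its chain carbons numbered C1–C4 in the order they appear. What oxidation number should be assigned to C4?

-2

Assign +1 per bond to O/N/halogen, −1 per bond to H or an electropositive element, and 0 per bond to carbon.
C4 has a double bond to C (2×0 = 0), one bond to H (-1), one bond to H (-1).
Oxidation state = 0 − 1 − 1 = -2.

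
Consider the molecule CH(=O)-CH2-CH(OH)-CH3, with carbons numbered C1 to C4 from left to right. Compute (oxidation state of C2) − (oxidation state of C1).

-3

C2: 2C, 2H → 0 − 2 = -2
C1: 1C, 1H, 2O → 0 − 1 + 2 = +1
Difference: -2 − (+1) = -3.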